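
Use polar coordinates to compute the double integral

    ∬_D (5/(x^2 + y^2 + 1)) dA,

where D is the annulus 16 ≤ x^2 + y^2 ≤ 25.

The region D is 4 ≤ r ≤ 5, 0 ≤ θ ≤ 2π in polar coordinates, where x = r cos(θ), y = r sin(θ), and dA = r dr dθ.

Under the substitution, the integrand becomes 5/(r^2 + 1), so

    ∬_D (5/(x^2 + y^2 + 1)) dA = ∫_{0}^{2π} ∫_{4}^{5} (5/(r^2 + 1)) · r dr dθ.

Inner integral (in r): ∫_{4}^{5} (5/(r^2 + 1)) · r dr = log(676sqrt(442)/4913).

Outer integral (in θ): ∫_{0}^{2π} (log(676sqrt(442)/4913)) dθ = log((676sqrt(442)/4913)^(2π)).

Therefore ∬_D (5/(x^2 + y^2 + 1)) dA = log((676sqrt(442)/4913)^(2π)).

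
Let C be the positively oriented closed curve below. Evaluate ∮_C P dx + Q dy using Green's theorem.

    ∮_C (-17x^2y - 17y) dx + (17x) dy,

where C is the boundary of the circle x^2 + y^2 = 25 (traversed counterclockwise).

Green's theorem converts the closed line integral into a double integral over the enclosed region D:

    ∮_C P dx + Q dy = ∬_D (∂Q/∂x - ∂P/∂y) dA.

Here P = -17x^2y - 17y, Q = 17x, so

    ∂Q/∂x = 17,    ∂P/∂y = -17x^2 - 17,
    ∂Q/∂x - ∂P/∂y = 17x^2 + 34.

D is the region x^2 + y^2 ≤ 25. Evaluating the double integral:

In polar coordinates (x = r cos θ, y = r sin θ, dA = r dr dθ) the integrand becomes 17r^2cos(θ)^2 + 34, so

    ∬_D (17x^2 + 34) dA = ∫_0^{2π} ∫_0^{5} (17r^2cos(θ)^2 + 34) · r dr dθ.

Inner (r from 0 to 5): 10625cos(θ)^2/4 + 425.
Outer (θ from 0 to 2π): 14025π/4.

Therefore ∮_C P dx + Q dy = 14025π/4.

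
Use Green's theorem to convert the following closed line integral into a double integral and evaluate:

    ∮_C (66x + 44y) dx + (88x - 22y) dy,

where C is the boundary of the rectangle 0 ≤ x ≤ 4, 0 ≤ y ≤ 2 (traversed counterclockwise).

Green's theorem converts the closed line integral into a double integral over the enclosed region D:

    ∮_C P dx + Q dy = ∬_D (∂Q/∂x - ∂P/∂y) dA.

Here P = 66x + 44y, Q = 88x - 22y, so

    ∂Q/∂x = 88,    ∂P/∂y = 44,
    ∂Q/∂x - ∂P/∂y = 44.

D is the region 0 ≤ x ≤ 4, 0 ≤ y ≤ 2. Evaluating the double integral:

    ∬_D (44) dA = ∫_0^{4} ∫_0^{2} (44) dy dx.

Inner (y from 0 to 2): 88.
Outer (x from 0 to 4): 352.

Therefore ∮_C P dx + Q dy = 352.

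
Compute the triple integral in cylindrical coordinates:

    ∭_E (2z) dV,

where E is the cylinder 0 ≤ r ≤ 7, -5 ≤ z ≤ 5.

In cylindrical coordinates, x = r cos(θ), y = r sin(θ), z = z, and dV = r dr dθ dz.

The integrand becomes 2z, so

    ∭_E (2z) dV = ∫_{0}^{2π} ∫_{0}^{7} ∫_{-5}^{5} (2z) · r dz dr dθ.

Inner (z): 0.
Middle (r from 0 to 7): 0.
Outer (θ): 0.

Therefore the triple integral equals 0.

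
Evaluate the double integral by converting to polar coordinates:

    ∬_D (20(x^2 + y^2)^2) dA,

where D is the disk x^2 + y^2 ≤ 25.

The region D is 0 ≤ r ≤ 5, 0 ≤ θ ≤ 2π in polar coordinates, where x = r cos(θ), y = r sin(θ), and dA = r dr dθ.

Under the substitution, the integrand becomes 20r^4, so

    ∬_D (20(x^2 + y^2)^2) dA = ∫_{0}^{2π} ∫_{0}^{5} (20r^4) · r dr dθ.

Inner integral (in r): ∫_{0}^{5} (20r^4) · r dr = 156250/3.

Outer integral (in θ): ∫_{0}^{2π} (156250/3) dθ = 312500π/3.

Therefore ∬_D (20(x^2 + y^2)^2) dA = 312500π/3.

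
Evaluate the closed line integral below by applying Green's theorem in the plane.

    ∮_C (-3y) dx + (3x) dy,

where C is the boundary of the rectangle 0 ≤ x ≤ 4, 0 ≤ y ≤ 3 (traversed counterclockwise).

Green's theorem converts the closed line integral into a double integral over the enclosed region D:

    ∮_C P dx + Q dy = ∬_D (∂Q/∂x - ∂P/∂y) dA.

Here P = -3y, Q = 3x, so

    ∂Q/∂x = 3,    ∂P/∂y = -3,
    ∂Q/∂x - ∂P/∂y = 6.

D is the region 0 ≤ x ≤ 4, 0 ≤ y ≤ 3. Evaluating the double integral:

    ∬_D (6) dA = ∫_0^{4} ∫_0^{3} (6) dy dx.

Inner (y from 0 to 3): 18.
Outer (x from 0 to 4): 72.

Therefore ∮_C P dx + Q dy = 72.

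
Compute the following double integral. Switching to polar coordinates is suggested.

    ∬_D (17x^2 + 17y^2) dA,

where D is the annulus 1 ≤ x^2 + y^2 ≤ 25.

The region D is 1 ≤ r ≤ 5, 0 ≤ θ ≤ 2π in polar coordinates, where x = r cos(θ), y = r sin(θ), and dA = r dr dθ.

Under the substitution, the integrand becomes 17r^2, so

    ∬_D (17x^2 + 17y^2) dA = ∫_{0}^{2π} ∫_{1}^{5} (17r^2) · r dr dθ.

Inner integral (in r): ∫_{1}^{5} (17r^2) · r dr = 2652.

Outer integral (in θ): ∫_{0}^{2π} (2652) dθ = 5304π.

Therefore ∬_D (17x^2 + 17y^2) dA = 5304π.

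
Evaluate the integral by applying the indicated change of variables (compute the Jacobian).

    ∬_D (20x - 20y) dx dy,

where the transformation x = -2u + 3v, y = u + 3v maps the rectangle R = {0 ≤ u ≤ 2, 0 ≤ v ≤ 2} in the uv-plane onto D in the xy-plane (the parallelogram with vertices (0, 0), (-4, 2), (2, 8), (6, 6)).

Compute the Jacobian determinant of (x, y) with respect to (u, v):

    ∂(x,y)/∂(u,v) = | -2  3 | = (-2)(3) - (3)(1) = -9.
                   | 1  3 |

Its absolute value is |J| = 9 (the area scaling factor).

Substituting x = -2u + 3v, y = u + 3v into the integrand,

    20x - 20y → -60u,

so the integral becomes

    ∬_R (-60u) · |J| du dv = ∫_0^2 ∫_0^2 (-540u) dv du.

Inner (v): -1080u.
Outer (u): -2160.

Therefore ∬_D (20x - 20y) dx dy = -2160.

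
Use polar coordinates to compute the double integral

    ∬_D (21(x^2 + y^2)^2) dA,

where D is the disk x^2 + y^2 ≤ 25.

The region D is 0 ≤ r ≤ 5, 0 ≤ θ ≤ 2π in polar coordinates, where x = r cos(θ), y = r sin(θ), and dA = r dr dθ.

Under the substitution, the integrand becomes 21r^4, so

    ∬_D (21(x^2 + y^2)^2) dA = ∫_{0}^{2π} ∫_{0}^{5} (21r^4) · r dr dθ.

Inner integral (in r): ∫_{0}^{5} (21r^4) · r dr = 109375/2.

Outer integral (in θ): ∫_{0}^{2π} (109375/2) dθ = 109375π.

Therefore ∬_D (21(x^2 + y^2)^2) dA = 109375π.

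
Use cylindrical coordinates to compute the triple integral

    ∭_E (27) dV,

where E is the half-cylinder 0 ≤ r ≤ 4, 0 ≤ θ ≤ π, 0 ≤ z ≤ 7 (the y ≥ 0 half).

In cylindrical coordinates, x = r cos(θ), y = r sin(θ), z = z, and dV = r dr dθ dz.

The integrand becomes 27, so

    ∭_E (27) dV = ∫_{0}^{π} ∫_{0}^{4} ∫_{0}^{7} (27) · r dz dr dθ.

Inner (z): 189r.
Middle (r from 0 to 4): 1512.
Outer (θ): 1512π.

Therefore the triple integral equals 1512π.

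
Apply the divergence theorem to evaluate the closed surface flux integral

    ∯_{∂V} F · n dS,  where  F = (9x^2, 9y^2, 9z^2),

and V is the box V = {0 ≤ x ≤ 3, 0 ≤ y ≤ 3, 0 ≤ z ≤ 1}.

By the divergence theorem,

    ∯_{∂V} F · n dS = ∭_V (∇ · F) dV.

Compute the divergence:
    ∇ · F = ∂F_x/∂x + ∂F_y/∂y + ∂F_z/∂z = 18x + 18y + 18z.

V is a rectangular box, so dV = dx dy dz with 0 ≤ x ≤ 3, 0 ≤ y ≤ 3, 0 ≤ z ≤ 1.

Integrate (18x + 18y + 18z) over V as an iterated integral:

    ∭_V (∇·F) dV = ∫_0^{3} ∫_0^{3} ∫_0^{1} (18x + 18y + 18z) dz dy dx.

Inner (z from 0 to 1): 18x + 18y + 9.
Middle (y from 0 to 3): 54x + 108.
Outer (x from 0 to 3): 567.

Therefore ∯_{∂V} F · n dS = 567.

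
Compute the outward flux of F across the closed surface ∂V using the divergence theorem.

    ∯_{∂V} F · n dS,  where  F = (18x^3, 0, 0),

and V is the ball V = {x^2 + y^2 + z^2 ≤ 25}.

By the divergence theorem,

    ∯_{∂V} F · n dS = ∭_V (∇ · F) dV.

Compute the divergence:
    ∇ · F = ∂F_x/∂x + ∂F_y/∂y + ∂F_z/∂z = 54x^2 + 0 + 0 = 54x^2.

In spherical coordinates, x = ρ sin(φ) cos(θ), y = ρ sin(φ) sin(θ), z = ρ cos(φ), dV = ρ^2 sin(φ) dρ dφ dθ, with 0 ≤ ρ ≤ 5, 0 ≤ φ ≤ π, 0 ≤ θ ≤ 2π.

The integrand, after substitution and multiplying by the volume element, becomes (54ρ^2sin(φ)^2cos(θ)^2) · ρ^2 sin(φ), so

    ∭_V (∇·F) dV = ∫_0^{2π} ∫_0^{π} ∫_0^{5} (54ρ^2sin(φ)^2cos(θ)^2) · ρ^2 sin(φ) dρ dφ dθ.

Inner (ρ from 0 to 5): 33750sin(φ)^3cos(θ)^2.
Middle (φ from 0 to π): 45000cos(θ)^2.
Outer (θ from 0 to 2π): 45000π.

Therefore ∯_{∂V} F · n dS = 45000π.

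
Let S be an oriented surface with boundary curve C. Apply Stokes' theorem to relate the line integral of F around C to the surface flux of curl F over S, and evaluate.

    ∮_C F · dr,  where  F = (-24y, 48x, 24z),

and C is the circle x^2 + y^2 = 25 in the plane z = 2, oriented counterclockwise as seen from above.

Let S be the flat disk x^2 + y^2 ≤ 25 in the plane z = 2, with upward unit normal n̂ = ẑ. By Stokes' theorem,

    ∮_C F · dr = ∬_S (∇ × F) · n̂ dS = ∬_D (curl F)_z dA,

where D is the disk x^2 + y^2 ≤ 25.

Compute the curl of F = (-24y, 48x, 24z):
    (∇ × F)_x = ∂F_z/∂y - ∂F_y/∂z = 0,
    (∇ × F)_y = ∂F_x/∂z - ∂F_z/∂x = 0,
    (∇ × F)_z = ∂F_y/∂x - ∂F_x/∂y = 72.

On z = 2, (curl F)_z = 72.

Convert to polar (x = r cos θ, y = r sin θ, dA = r dr dθ); the integrand becomes 72, so

    ∬_D (curl F)_z dA = ∫_0^{2π} ∫_0^{5} (72) · r dr dθ.

Inner (r from 0 to 5): 900.
Outer (θ from 0 to 2π): 1800π.

Therefore ∮_C F · dr = 1800π.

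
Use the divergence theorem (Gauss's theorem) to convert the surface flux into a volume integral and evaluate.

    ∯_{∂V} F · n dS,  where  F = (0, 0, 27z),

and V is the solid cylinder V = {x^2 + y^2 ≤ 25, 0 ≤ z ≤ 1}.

By the divergence theorem,

    ∯_{∂V} F · n dS = ∭_V (∇ · F) dV.

Compute the divergence:
    ∇ · F = ∂F_x/∂x + ∂F_y/∂y + ∂F_z/∂z = 0 + 0 + 27 = 27.

In cylindrical coordinates, x = r cos(θ), y = r sin(θ), z = z, dV = r dr dθ dz, with 0 ≤ r ≤ 5, 0 ≤ θ ≤ 2π, 0 ≤ z ≤ 1.

The integrand, after substitution and multiplying by the volume element, becomes (27) · r, so

    ∭_V (∇·F) dV = ∫_0^{2π} ∫_0^{5} ∫_0^{1} (27) · r dz dr dθ.

Inner (z from 0 to 1): 27r.
Middle (r from 0 to 5): 675/2.
Outer (θ from 0 to 2π): 675π.

Therefore ∯_{∂V} F · n dS = 675π.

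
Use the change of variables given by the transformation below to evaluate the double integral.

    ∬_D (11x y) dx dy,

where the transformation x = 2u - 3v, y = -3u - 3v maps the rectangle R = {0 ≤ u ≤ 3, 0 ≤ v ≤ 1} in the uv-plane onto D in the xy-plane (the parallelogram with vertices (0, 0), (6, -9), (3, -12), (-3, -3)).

Compute the Jacobian determinant of (x, y) with respect to (u, v):

    ∂(x,y)/∂(u,v) = | 2  -3 | = (2)(-3) - (-3)(-3) = -15.
                   | -3  -3 |

Its absolute value is |J| = 15 (the area scaling factor).

Substituting x = 2u - 3v, y = -3u - 3v into the integrand,

    11x y → -66u^2 + 33u v + 99v^2,

so the integral becomes

    ∬_R (-66u^2 + 33u v + 99v^2) · |J| du dv = ∫_0^3 ∫_0^1 (-990u^2 + 495u v + 1485v^2) dv du.

Inner (v): -990u^2 + 495u/2 + 495.
Outer (u): -25245/4.

Therefore ∬_D (11x y) dx dy = -25245/4.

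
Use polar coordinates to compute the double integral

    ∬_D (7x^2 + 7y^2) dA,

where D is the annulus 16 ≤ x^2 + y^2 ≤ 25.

The region D is 4 ≤ r ≤ 5, 0 ≤ θ ≤ 2π in polar coordinates, where x = r cos(θ), y = r sin(θ), and dA = r dr dθ.

Under the substitution, the integrand becomes 7r^2, so

    ∬_D (7x^2 + 7y^2) dA = ∫_{0}^{2π} ∫_{4}^{5} (7r^2) · r dr dθ.

Inner integral (in r): ∫_{4}^{5} (7r^2) · r dr = 2583/4.

Outer integral (in θ): ∫_{0}^{2π} (2583/4) dθ = 2583π/2.

Therefore ∬_D (7x^2 + 7y^2) dA = 2583π/2.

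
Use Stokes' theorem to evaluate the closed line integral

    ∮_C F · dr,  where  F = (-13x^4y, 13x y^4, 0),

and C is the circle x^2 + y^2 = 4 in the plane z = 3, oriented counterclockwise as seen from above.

Let S be the flat disk x^2 + y^2 ≤ 4 in the plane z = 3, with upward unit normal n̂ = ẑ. By Stokes' theorem,

    ∮_C F · dr = ∬_S (∇ × F) · n̂ dS = ∬_D (curl F)_z dA,

where D is the disk x^2 + y^2 ≤ 4.

Compute the curl of F = (-13x^4y, 13x y^4, 0):
    (∇ × F)_x = ∂F_z/∂y - ∂F_y/∂z = 0,
    (∇ × F)_y = ∂F_x/∂z - ∂F_z/∂x = 0,
    (∇ × F)_z = ∂F_y/∂x - ∂F_x/∂y = 13x^4 + 13y^4.

On z = 3, (curl F)_z = 13x^4 + 13y^4.

Convert to polar (x = r cos θ, y = r sin θ, dA = r dr dθ); the integrand becomes 13r^4(sin(θ)^4 + cos(θ)^4), so

    ∬_D (curl F)_z dA = ∫_0^{2π} ∫_0^{2} (13r^4(sin(θ)^4 + cos(θ)^4)) · r dr dθ.

Inner (r from 0 to 2): 416sin(θ)^4/3 + 416cos(θ)^4/3.
Outer (θ from 0 to 2π): 208π.

Therefore ∮_C F · dr = 208π.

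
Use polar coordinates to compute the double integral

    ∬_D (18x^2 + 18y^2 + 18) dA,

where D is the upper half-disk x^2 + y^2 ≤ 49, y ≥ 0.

The region D is 0 ≤ r ≤ 7, 0 ≤ θ ≤ π in polar coordinates, where x = r cos(θ), y = r sin(θ), and dA = r dr dθ.

Under the substitution, the integrand becomes 18r^2 + 18, so

    ∬_D (18x^2 + 18y^2 + 18) dA = ∫_{0}^{π} ∫_{0}^{7} (18r^2 + 18) · r dr dθ.

Inner integral (in r): ∫_{0}^{7} (18r^2 + 18) · r dr = 22491/2.

Outer integral (in θ): ∫_{0}^{π} (22491/2) dθ = 22491π/2.

Therefore ∬_D (18x^2 + 18y^2 + 18) dA = 22491π/2.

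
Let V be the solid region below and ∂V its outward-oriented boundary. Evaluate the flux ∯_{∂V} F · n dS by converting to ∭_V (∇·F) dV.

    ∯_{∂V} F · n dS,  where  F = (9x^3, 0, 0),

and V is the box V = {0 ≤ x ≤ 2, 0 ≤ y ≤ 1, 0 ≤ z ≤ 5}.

By the divergence theorem,

    ∯_{∂V} F · n dS = ∭_V (∇ · F) dV.

Compute the divergence:
    ∇ · F = ∂F_x/∂x + ∂F_y/∂y + ∂F_z/∂z = 27x^2 + 0 + 0 = 27x^2.

V is a rectangular box, so dV = dx dy dz with 0 ≤ x ≤ 2, 0 ≤ y ≤ 1, 0 ≤ z ≤ 5.

Integrate (27x^2) over V as an iterated integral:

    ∭_V (∇·F) dV = ∫_0^{2} ∫_0^{1} ∫_0^{5} (27x^2) dz dy dx.

Inner (z from 0 to 5): 135x^2.
Middle (y from 0 to 1): 135x^2.
Outer (x from 0 to 2): 360.

Therefore ∯_{∂V} F · n dS = 360.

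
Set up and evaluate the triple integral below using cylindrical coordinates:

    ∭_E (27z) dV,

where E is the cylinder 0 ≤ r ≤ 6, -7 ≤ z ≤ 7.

In cylindrical coordinates, x = r cos(θ), y = r sin(θ), z = z, and dV = r dr dθ dz.

The integrand becomes 27z, so

    ∭_E (27z) dV = ∫_{0}^{2π} ∫_{0}^{6} ∫_{-7}^{7} (27z) · r dz dr dθ.

Inner (z): 0.
Middle (r from 0 to 6): 0.
Outer (θ): 0.

Therefore the triple integral equals 0.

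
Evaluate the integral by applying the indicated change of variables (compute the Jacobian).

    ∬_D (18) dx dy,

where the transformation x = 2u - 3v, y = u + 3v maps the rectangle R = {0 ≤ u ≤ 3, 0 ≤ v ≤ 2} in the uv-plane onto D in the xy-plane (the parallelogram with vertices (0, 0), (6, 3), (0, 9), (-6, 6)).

Compute the Jacobian determinant of (x, y) with respect to (u, v):

    ∂(x,y)/∂(u,v) = | 2  -3 | = (2)(3) - (-3)(1) = 9.
                   | 1  3 |

Its absolute value is |J| = 9 (the area scaling factor).

Substituting x = 2u - 3v, y = u + 3v into the integrand,

    18 → 18,

so the integral becomes

    ∬_R (18) · |J| du dv = ∫_0^3 ∫_0^2 (162) dv du.

Inner (v): 324.
Outer (u): 972.

Therefore ∬_D (18) dx dy = 972.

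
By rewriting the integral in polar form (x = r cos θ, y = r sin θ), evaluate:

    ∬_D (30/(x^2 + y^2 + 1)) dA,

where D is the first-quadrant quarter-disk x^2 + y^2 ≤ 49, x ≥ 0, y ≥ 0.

The region D is 0 ≤ r ≤ 7, 0 ≤ θ ≤ π/2 in polar coordinates, where x = r cos(θ), y = r sin(θ), and dA = r dr dθ.

Under the substitution, the integrand becomes 30/(r^2 + 1), so

    ∬_D (30/(x^2 + y^2 + 1)) dA = ∫_{0}^{π/2} ∫_{0}^{7} (30/(r^2 + 1)) · r dr dθ.

Inner integral (in r): ∫_{0}^{7} (30/(r^2 + 1)) · r dr = log(30517578125000000000000000).

Outer integral (in θ): ∫_{0}^{π/2} (log(30517578125000000000000000)) dθ = log(30517578125000000000000000^(π/2)).

Therefore ∬_D (30/(x^2 + y^2 + 1)) dA = log(30517578125000000000000000^(π/2)).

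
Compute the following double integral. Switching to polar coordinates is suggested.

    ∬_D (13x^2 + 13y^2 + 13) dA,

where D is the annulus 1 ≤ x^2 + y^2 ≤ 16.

The region D is 1 ≤ r ≤ 4, 0 ≤ θ ≤ 2π in polar coordinates, where x = r cos(θ), y = r sin(θ), and dA = r dr dθ.

Under the substitution, the integrand becomes 13r^2 + 13, so

    ∬_D (13x^2 + 13y^2 + 13) dA = ∫_{0}^{2π} ∫_{1}^{4} (13r^2 + 13) · r dr dθ.

Inner integral (in r): ∫_{1}^{4} (13r^2 + 13) · r dr = 3705/4.

Outer integral (in θ): ∫_{0}^{2π} (3705/4) dθ = 3705π/2.

Therefore ∬_D (13x^2 + 13y^2 + 13) dA = 3705π/2.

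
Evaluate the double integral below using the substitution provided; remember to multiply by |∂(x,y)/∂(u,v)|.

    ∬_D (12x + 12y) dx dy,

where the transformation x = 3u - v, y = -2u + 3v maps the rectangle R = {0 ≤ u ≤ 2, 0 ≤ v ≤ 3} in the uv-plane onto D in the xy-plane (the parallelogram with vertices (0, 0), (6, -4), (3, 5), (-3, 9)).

Compute the Jacobian determinant of (x, y) with respect to (u, v):

    ∂(x,y)/∂(u,v) = | 3  -1 | = (3)(3) - (-1)(-2) = 7.
                   | -2  3 |

Its absolute value is |J| = 7 (the area scaling factor).

Substituting x = 3u - v, y = -2u + 3v into the integrand,

    12x + 12y → 12u + 24v,

so the integral becomes

    ∬_R (12u + 24v) · |J| du dv = ∫_0^2 ∫_0^3 (84u + 168v) dv du.

Inner (v): 252u + 756.
Outer (u): 2016.

Therefore ∬_D (12x + 12y) dx dy = 2016.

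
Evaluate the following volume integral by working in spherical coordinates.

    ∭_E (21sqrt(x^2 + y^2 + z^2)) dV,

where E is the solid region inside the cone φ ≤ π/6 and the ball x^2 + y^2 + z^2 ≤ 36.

In spherical coordinates, x = ρ sin(φ) cos(θ), y = ρ sin(φ) sin(θ), z = ρ cos(φ), and dV = ρ^2 sin(φ) dρ dφ dθ.

The integrand becomes 21ρ, so

    ∭_E (21sqrt(x^2 + y^2 + z^2)) dV = ∫_{0}^{2π} ∫_{0}^{π/6} ∫_{0}^{6} (21ρ) · ρ^2 sin(φ) dρ dφ dθ.

Inner (ρ): 6804sin(φ).
Middle (φ): 6804 - 3402sqrt(3).
Outer (θ): 6804π (2 - sqrt(3)).

Therefore the triple integral equals 6804π (2 - sqrt(3)).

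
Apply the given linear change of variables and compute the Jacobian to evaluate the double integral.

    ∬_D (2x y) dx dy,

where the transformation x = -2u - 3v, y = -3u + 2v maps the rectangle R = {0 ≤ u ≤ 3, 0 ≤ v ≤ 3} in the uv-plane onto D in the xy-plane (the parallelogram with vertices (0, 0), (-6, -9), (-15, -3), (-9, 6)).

Compute the Jacobian determinant of (x, y) with respect to (u, v):

    ∂(x,y)/∂(u,v) = | -2  -3 | = (-2)(2) - (-3)(-3) = -13.
                   | -3  2 |

Its absolute value is |J| = 13 (the area scaling factor).

Substituting x = -2u - 3v, y = -3u + 2v into the integrand,

    2x y → 12u^2 + 10u v - 12v^2,

so the integral becomes

    ∬_R (12u^2 + 10u v - 12v^2) · |J| du dv = ∫_0^3 ∫_0^3 (156u^2 + 130u v - 156v^2) dv du.

Inner (v): 468u^2 + 585u - 1404.
Outer (u): 5265/2.

Therefore ∬_D (2x y) dx dy = 5265/2.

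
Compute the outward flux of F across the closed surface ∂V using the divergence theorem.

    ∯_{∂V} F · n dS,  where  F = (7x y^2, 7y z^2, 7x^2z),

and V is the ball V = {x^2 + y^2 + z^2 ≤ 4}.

By the divergence theorem,

    ∯_{∂V} F · n dS = ∭_V (∇ · F) dV.

Compute the divergence:
    ∇ · F = ∂F_x/∂x + ∂F_y/∂y + ∂F_z/∂z = 7y^2 + 7z^2 + 7x^2 = 7x^2 + 7y^2 + 7z^2.

In spherical coordinates, x = ρ sin(φ) cos(θ), y = ρ sin(φ) sin(θ), z = ρ cos(φ), dV = ρ^2 sin(φ) dρ dφ dθ, with 0 ≤ ρ ≤ 2, 0 ≤ φ ≤ π, 0 ≤ θ ≤ 2π.

The integrand, after substitution and multiplying by the volume element, becomes (7ρ^2) · ρ^2 sin(φ), so

    ∭_V (∇·F) dV = ∫_0^{2π} ∫_0^{π} ∫_0^{2} (7ρ^2) · ρ^2 sin(φ) dρ dφ dθ.

Inner (ρ from 0 to 2): 224sin(φ)/5.
Middle (φ from 0 to π): 448/5.
Outer (θ from 0 to 2π): 896π/5.

Therefore ∯_{∂V} F · n dS = 896π/5.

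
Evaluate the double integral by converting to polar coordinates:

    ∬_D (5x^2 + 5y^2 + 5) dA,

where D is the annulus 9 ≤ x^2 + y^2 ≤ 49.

The region D is 3 ≤ r ≤ 7, 0 ≤ θ ≤ 2π in polar coordinates, where x = r cos(θ), y = r sin(θ), and dA = r dr dθ.

Under the substitution, the integrand becomes 5r^2 + 5, so

    ∬_D (5x^2 + 5y^2 + 5) dA = ∫_{0}^{2π} ∫_{3}^{7} (5r^2 + 5) · r dr dθ.

Inner integral (in r): ∫_{3}^{7} (5r^2 + 5) · r dr = 3000.

Outer integral (in θ): ∫_{0}^{2π} (3000) dθ = 6000π.

Therefore ∬_D (5x^2 + 5y^2 + 5) dA = 6000π.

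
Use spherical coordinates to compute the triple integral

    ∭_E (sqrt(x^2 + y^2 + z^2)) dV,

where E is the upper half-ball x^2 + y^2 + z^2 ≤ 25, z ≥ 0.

In spherical coordinates, x = ρ sin(φ) cos(θ), y = ρ sin(φ) sin(θ), z = ρ cos(φ), and dV = ρ^2 sin(φ) dρ dφ dθ.

The integrand becomes ρ, so

    ∭_E (sqrt(x^2 + y^2 + z^2)) dV = ∫_{0}^{2π} ∫_{0}^{π/2} ∫_{0}^{5} (ρ) · ρ^2 sin(φ) dρ dφ dθ.

Inner (ρ): 625sin(φ)/4.
Middle (φ): 625/4.
Outer (θ): 625π/2.

Therefore the triple integral equals 625π/2.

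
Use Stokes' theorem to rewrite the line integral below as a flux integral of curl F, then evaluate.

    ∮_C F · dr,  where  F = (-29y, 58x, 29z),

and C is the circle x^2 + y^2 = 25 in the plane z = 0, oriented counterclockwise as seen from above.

Let S be the flat disk x^2 + y^2 ≤ 25 in the plane z = 0, with upward unit normal n̂ = ẑ. By Stokes' theorem,

    ∮_C F · dr = ∬_S (∇ × F) · n̂ dS = ∬_D (curl F)_z dA,

where D is the disk x^2 + y^2 ≤ 25.

Compute the curl of F = (-29y, 58x, 29z):
    (∇ × F)_x = ∂F_z/∂y - ∂F_y/∂z = 0,
    (∇ × F)_y = ∂F_x/∂z - ∂F_z/∂x = 0,
    (∇ × F)_z = ∂F_y/∂x - ∂F_x/∂y = 87.

On z = 0, (curl F)_z = 87.

Convert to polar (x = r cos θ, y = r sin θ, dA = r dr dθ); the integrand becomes 87, so

    ∬_D (curl F)_z dA = ∫_0^{2π} ∫_0^{5} (87) · r dr dθ.

Inner (r from 0 to 5): 2175/2.
Outer (θ from 0 to 2π): 2175π.

Therefore ∮_C F · dr = 2175π.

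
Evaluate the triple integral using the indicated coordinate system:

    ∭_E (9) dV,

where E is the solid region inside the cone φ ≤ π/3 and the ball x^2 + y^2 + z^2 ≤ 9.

In spherical coordinates, x = ρ sin(φ) cos(θ), y = ρ sin(φ) sin(θ), z = ρ cos(φ), and dV = ρ^2 sin(φ) dρ dφ dθ.

The integrand becomes 9, so

    ∭_E (9) dV = ∫_{0}^{2π} ∫_{0}^{π/3} ∫_{0}^{3} (9) · ρ^2 sin(φ) dρ dφ dθ.

Inner (ρ): 81sin(φ).
Middle (φ): 81/2.
Outer (θ): 81π.

Therefore the triple integral equals 81π.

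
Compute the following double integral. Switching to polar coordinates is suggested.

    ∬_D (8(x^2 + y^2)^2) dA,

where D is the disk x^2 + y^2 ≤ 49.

The region D is 0 ≤ r ≤ 7, 0 ≤ θ ≤ 2π in polar coordinates, where x = r cos(θ), y = r sin(θ), and dA = r dr dθ.

Under the substitution, the integrand becomes 8r^4, so

    ∬_D (8(x^2 + y^2)^2) dA = ∫_{0}^{2π} ∫_{0}^{7} (8r^4) · r dr dθ.

Inner integral (in r): ∫_{0}^{7} (8r^4) · r dr = 470596/3.

Outer integral (in θ): ∫_{0}^{2π} (470596/3) dθ = 941192π/3.

Therefore ∬_D (8(x^2 + y^2)^2) dA = 941192π/3.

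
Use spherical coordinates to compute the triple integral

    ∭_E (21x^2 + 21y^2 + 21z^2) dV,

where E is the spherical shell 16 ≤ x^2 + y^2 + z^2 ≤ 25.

In spherical coordinates, x = ρ sin(φ) cos(θ), y = ρ sin(φ) sin(θ), z = ρ cos(φ), and dV = ρ^2 sin(φ) dρ dφ dθ.

The integrand becomes 21ρ^2, so

    ∭_E (21x^2 + 21y^2 + 21z^2) dV = ∫_{0}^{2π} ∫_{0}^{π} ∫_{4}^{5} (21ρ^2) · ρ^2 sin(φ) dρ dφ dθ.

Inner (ρ): 44121sin(φ)/5.
Middle (φ): 88242/5.
Outer (θ): 176484π/5.

Therefore the triple integral equals 176484π/5.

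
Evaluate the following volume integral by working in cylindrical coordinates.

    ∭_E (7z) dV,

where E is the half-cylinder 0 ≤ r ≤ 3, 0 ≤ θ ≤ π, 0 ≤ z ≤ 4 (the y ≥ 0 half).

In cylindrical coordinates, x = r cos(θ), y = r sin(θ), z = z, and dV = r dr dθ dz.

The integrand becomes 7z, so

    ∭_E (7z) dV = ∫_{0}^{π} ∫_{0}^{3} ∫_{0}^{4} (7z) · r dz dr dθ.

Inner (z): 56r.
Middle (r from 0 to 3): 252.
Outer (θ): 252π.

Therefore the triple integral equals 252π.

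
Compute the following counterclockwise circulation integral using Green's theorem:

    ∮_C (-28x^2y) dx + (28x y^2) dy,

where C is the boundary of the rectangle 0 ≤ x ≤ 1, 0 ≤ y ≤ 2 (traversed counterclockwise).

Green's theorem converts the closed line integral into a double integral over the enclosed region D:

    ∮_C P dx + Q dy = ∬_D (∂Q/∂x - ∂P/∂y) dA.

Here P = -28x^2y, Q = 28x y^2, so

    ∂Q/∂x = 28y^2,    ∂P/∂y = -28x^2,
    ∂Q/∂x - ∂P/∂y = 28x^2 + 28y^2.

D is the region 0 ≤ x ≤ 1, 0 ≤ y ≤ 2. Evaluating the double integral:

    ∬_D (28x^2 + 28y^2) dA = ∫_0^{1} ∫_0^{2} (28x^2 + 28y^2) dy dx.

Inner (y from 0 to 2): 56x^2 + 224/3.
Outer (x from 0 to 1): 280/3.

Therefore ∮_C P dx + Q dy = 280/3.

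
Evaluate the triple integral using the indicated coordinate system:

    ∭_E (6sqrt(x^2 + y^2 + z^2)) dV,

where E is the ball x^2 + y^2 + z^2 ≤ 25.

In spherical coordinates, x = ρ sin(φ) cos(θ), y = ρ sin(φ) sin(θ), z = ρ cos(φ), and dV = ρ^2 sin(φ) dρ dφ dθ.

The integrand becomes 6ρ, so

    ∭_E (6sqrt(x^2 + y^2 + z^2)) dV = ∫_{0}^{2π} ∫_{0}^{π} ∫_{0}^{5} (6ρ) · ρ^2 sin(φ) dρ dφ dθ.

Inner (ρ): 1875sin(φ)/2.
Middle (φ): 1875.
Outer (θ): 3750π.

Therefore the triple integral equals 3750π.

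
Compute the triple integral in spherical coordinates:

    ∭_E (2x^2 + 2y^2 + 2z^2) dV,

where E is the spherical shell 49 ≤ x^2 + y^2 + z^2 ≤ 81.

In spherical coordinates, x = ρ sin(φ) cos(θ), y = ρ sin(φ) sin(θ), z = ρ cos(φ), and dV = ρ^2 sin(φ) dρ dφ dθ.

The integrand becomes 2ρ^2, so

    ∭_E (2x^2 + 2y^2 + 2z^2) dV = ∫_{0}^{2π} ∫_{0}^{π} ∫_{7}^{9} (2ρ^2) · ρ^2 sin(φ) dρ dφ dθ.

Inner (ρ): 84484sin(φ)/5.
Middle (φ): 168968/5.
Outer (θ): 337936π/5.

Therefore the triple integral equals 337936π/5.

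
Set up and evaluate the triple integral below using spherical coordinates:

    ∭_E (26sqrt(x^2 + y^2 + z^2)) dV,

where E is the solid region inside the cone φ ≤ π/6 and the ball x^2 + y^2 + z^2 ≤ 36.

In spherical coordinates, x = ρ sin(φ) cos(θ), y = ρ sin(φ) sin(θ), z = ρ cos(φ), and dV = ρ^2 sin(φ) dρ dφ dθ.

The integrand becomes 26ρ, so

    ∭_E (26sqrt(x^2 + y^2 + z^2)) dV = ∫_{0}^{2π} ∫_{0}^{π/6} ∫_{0}^{6} (26ρ) · ρ^2 sin(φ) dρ dφ dθ.

Inner (ρ): 8424sin(φ).
Middle (φ): 8424 - 4212sqrt(3).
Outer (θ): 8424π (2 - sqrt(3)).

Therefore the triple integral equals 8424π (2 - sqrt(3)).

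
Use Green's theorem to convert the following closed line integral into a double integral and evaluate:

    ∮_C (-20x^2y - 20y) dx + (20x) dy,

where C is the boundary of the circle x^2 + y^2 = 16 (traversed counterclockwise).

Green's theorem converts the closed line integral into a double integral over the enclosed region D:

    ∮_C P dx + Q dy = ∬_D (∂Q/∂x - ∂P/∂y) dA.

Here P = -20x^2y - 20y, Q = 20x, so

    ∂Q/∂x = 20,    ∂P/∂y = -20x^2 - 20,
    ∂Q/∂x - ∂P/∂y = 20x^2 + 40.

D is the region x^2 + y^2 ≤ 16. Evaluating the double integral:

In polar coordinates (x = r cos θ, y = r sin θ, dA = r dr dθ) the integrand becomes 20r^2cos(θ)^2 + 40, so

    ∬_D (20x^2 + 40) dA = ∫_0^{2π} ∫_0^{4} (20r^2cos(θ)^2 + 40) · r dr dθ.

Inner (r from 0 to 4): 1280cos(θ)^2 + 320.
Outer (θ from 0 to 2π): 1920π.

Therefore ∮_C P dx + Q dy = 1920π.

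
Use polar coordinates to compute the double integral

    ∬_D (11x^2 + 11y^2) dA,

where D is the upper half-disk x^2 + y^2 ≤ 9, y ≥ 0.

The region D is 0 ≤ r ≤ 3, 0 ≤ θ ≤ π in polar coordinates, where x = r cos(θ), y = r sin(θ), and dA = r dr dθ.

Under the substitution, the integrand becomes 11r^2, so

    ∬_D (11x^2 + 11y^2) dA = ∫_{0}^{π} ∫_{0}^{3} (11r^2) · r dr dθ.

Inner integral (in r): ∫_{0}^{3} (11r^2) · r dr = 891/4.

Outer integral (in θ): ∫_{0}^{π} (891/4) dθ = 891π/4.

Therefore ∬_D (11x^2 + 11y^2) dA = 891π/4.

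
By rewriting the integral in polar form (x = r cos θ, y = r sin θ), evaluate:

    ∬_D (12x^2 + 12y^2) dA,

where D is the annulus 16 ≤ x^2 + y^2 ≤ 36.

The region D is 4 ≤ r ≤ 6, 0 ≤ θ ≤ 2π in polar coordinates, where x = r cos(θ), y = r sin(θ), and dA = r dr dθ.

Under the substitution, the integrand becomes 12r^2, so

    ∬_D (12x^2 + 12y^2) dA = ∫_{0}^{2π} ∫_{4}^{6} (12r^2) · r dr dθ.

Inner integral (in r): ∫_{4}^{6} (12r^2) · r dr = 3120.

Outer integral (in θ): ∫_{0}^{2π} (3120) dθ = 6240π.

Therefore ∬_D (12x^2 + 12y^2) dA = 6240π.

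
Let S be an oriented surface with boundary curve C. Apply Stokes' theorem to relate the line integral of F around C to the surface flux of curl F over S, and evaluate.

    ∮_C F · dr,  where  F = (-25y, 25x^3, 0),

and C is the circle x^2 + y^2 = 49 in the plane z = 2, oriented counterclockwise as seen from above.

Let S be the flat disk x^2 + y^2 ≤ 49 in the plane z = 2, with upward unit normal n̂ = ẑ. By Stokes' theorem,

    ∮_C F · dr = ∬_S (∇ × F) · n̂ dS = ∬_D (curl F)_z dA,

where D is the disk x^2 + y^2 ≤ 49.

Compute the curl of F = (-25y, 25x^3, 0):
    (∇ × F)_x = ∂F_z/∂y - ∂F_y/∂z = 0,
    (∇ × F)_y = ∂F_x/∂z - ∂F_z/∂x = 0,
    (∇ × F)_z = ∂F_y/∂x - ∂F_x/∂y = 75x^2 + 25.

On z = 2, (curl F)_z = 75x^2 + 25.

Convert to polar (x = r cos θ, y = r sin θ, dA = r dr dθ); the integrand becomes 75r^2cos(θ)^2 + 25, so

    ∬_D (curl F)_z dA = ∫_0^{2π} ∫_0^{7} (75r^2cos(θ)^2 + 25) · r dr dθ.

Inner (r from 0 to 7): 180075cos(θ)^2/4 + 1225/2.
Outer (θ from 0 to 2π): 184975π/4.

Therefore ∮_C F · dr = 184975π/4.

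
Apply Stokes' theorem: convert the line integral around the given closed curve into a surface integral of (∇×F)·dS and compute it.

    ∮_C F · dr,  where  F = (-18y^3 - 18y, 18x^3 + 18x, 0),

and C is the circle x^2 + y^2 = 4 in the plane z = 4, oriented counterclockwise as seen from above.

Let S be the flat disk x^2 + y^2 ≤ 4 in the plane z = 4, with upward unit normal n̂ = ẑ. By Stokes' theorem,

    ∮_C F · dr = ∬_S (∇ × F) · n̂ dS = ∬_D (curl F)_z dA,

where D is the disk x^2 + y^2 ≤ 4.

Compute the curl of F = (-18y^3 - 18y, 18x^3 + 18x, 0):
    (∇ × F)_x = ∂F_z/∂y - ∂F_y/∂z = 0,
    (∇ × F)_y = ∂F_x/∂z - ∂F_z/∂x = 0,
    (∇ × F)_z = ∂F_y/∂x - ∂F_x/∂y = 54x^2 + 54y^2 + 36.

On z = 4, (curl F)_z = 54x^2 + 54y^2 + 36.

Convert to polar (x = r cos θ, y = r sin θ, dA = r dr dθ); the integrand becomes 54r^2 + 36, so

    ∬_D (curl F)_z dA = ∫_0^{2π} ∫_0^{2} (54r^2 + 36) · r dr dθ.

Inner (r from 0 to 2): 288.
Outer (θ from 0 to 2π): 576π.

Therefore ∮_C F · dr = 576π.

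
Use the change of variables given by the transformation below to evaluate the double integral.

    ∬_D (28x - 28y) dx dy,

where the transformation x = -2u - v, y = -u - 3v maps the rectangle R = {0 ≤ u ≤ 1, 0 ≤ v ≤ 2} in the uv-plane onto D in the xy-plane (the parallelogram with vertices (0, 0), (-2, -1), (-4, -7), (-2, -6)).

Compute the Jacobian determinant of (x, y) with respect to (u, v):

    ∂(x,y)/∂(u,v) = | -2  -1 | = (-2)(-3) - (-1)(-1) = 5.
                   | -1  -3 |

Its absolute value is |J| = 5 (the area scaling factor).

Substituting x = -2u - v, y = -u - 3v into the integrand,

    28x - 28y → -28u + 56v,

so the integral becomes

    ∬_R (-28u + 56v) · |J| du dv = ∫_0^1 ∫_0^2 (-140u + 280v) dv du.

Inner (v): 560 - 280u.
Outer (u): 420.

Therefore ∬_D (28x - 28y) dx dy = 420.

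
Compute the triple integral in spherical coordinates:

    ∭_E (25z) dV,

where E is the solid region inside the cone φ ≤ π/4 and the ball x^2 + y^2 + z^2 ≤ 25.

In spherical coordinates, x = ρ sin(φ) cos(θ), y = ρ sin(φ) sin(θ), z = ρ cos(φ), and dV = ρ^2 sin(φ) dρ dφ dθ.

The integrand becomes 25ρ cos(φ), so

    ∭_E (25z) dV = ∫_{0}^{2π} ∫_{0}^{π/4} ∫_{0}^{5} (25ρ cos(φ)) · ρ^2 sin(φ) dρ dφ dθ.

Inner (ρ): 15625sin(2φ)/8.
Middle (φ): 15625/16.
Outer (θ): 15625π/8.

Therefore the triple integral equals 15625π/8.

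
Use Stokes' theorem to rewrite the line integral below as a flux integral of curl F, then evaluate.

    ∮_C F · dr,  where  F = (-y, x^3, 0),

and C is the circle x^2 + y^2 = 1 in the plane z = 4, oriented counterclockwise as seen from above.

Let S be the flat disk x^2 + y^2 ≤ 1 in the plane z = 4, with upward unit normal n̂ = ẑ. By Stokes' theorem,

    ∮_C F · dr = ∬_S (∇ × F) · n̂ dS = ∬_D (curl F)_z dA,

where D is the disk x^2 + y^2 ≤ 1.

Compute the curl of F = (-y, x^3, 0):
    (∇ × F)_x = ∂F_z/∂y - ∂F_y/∂z = 0,
    (∇ × F)_y = ∂F_x/∂z - ∂F_z/∂x = 0,
    (∇ × F)_z = ∂F_y/∂x - ∂F_x/∂y = 3x^2 + 1.

On z = 4, (curl F)_z = 3x^2 + 1.

Convert to polar (x = r cos θ, y = r sin θ, dA = r dr dθ); the integrand becomes 3r^2cos(θ)^2 + 1, so

    ∬_D (curl F)_z dA = ∫_0^{2π} ∫_0^{1} (3r^2cos(θ)^2 + 1) · r dr dθ.

Inner (r from 0 to 1): 3cos(θ)^2/4 + 1/2.
Outer (θ from 0 to 2π): 7π/4.

Therefore ∮_C F · dr = 7π/4.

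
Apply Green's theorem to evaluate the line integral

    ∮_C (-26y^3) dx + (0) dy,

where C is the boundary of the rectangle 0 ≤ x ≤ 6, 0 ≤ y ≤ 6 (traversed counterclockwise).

Green's theorem converts the closed line integral into a double integral over the enclosed region D:

    ∮_C P dx + Q dy = ∬_D (∂Q/∂x - ∂P/∂y) dA.

Here P = -26y^3, Q = 0, so

    ∂Q/∂x = 0,    ∂P/∂y = -78y^2,
    ∂Q/∂x - ∂P/∂y = 78y^2.

D is the region 0 ≤ x ≤ 6, 0 ≤ y ≤ 6. Evaluating the double integral:

    ∬_D (78y^2) dA = ∫_0^{6} ∫_0^{6} (78y^2) dy dx.

Inner (y from 0 to 6): 5616.
Outer (x from 0 to 6): 33696.

Therefore ∮_C P dx + Q dy = 33696.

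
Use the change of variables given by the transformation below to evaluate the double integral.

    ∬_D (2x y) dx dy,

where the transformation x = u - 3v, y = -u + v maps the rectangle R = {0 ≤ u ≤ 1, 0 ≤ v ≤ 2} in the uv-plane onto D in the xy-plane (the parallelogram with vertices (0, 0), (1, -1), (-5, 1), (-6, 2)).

Compute the Jacobian determinant of (x, y) with respect to (u, v):

    ∂(x,y)/∂(u,v) = | 1  -3 | = (1)(1) - (-3)(-1) = -2.
                   | -1  1 |

Its absolute value is |J| = 2 (the area scaling factor).

Substituting x = u - 3v, y = -u + v into the integrand,

    2x y → -2u^2 + 8u v - 6v^2,

so the integral becomes

    ∬_R (-2u^2 + 8u v - 6v^2) · |J| du dv = ∫_0^1 ∫_0^2 (-4u^2 + 16u v - 12v^2) dv du.

Inner (v): -8u^2 + 32u - 32.
Outer (u): -56/3.

Therefore ∬_D (2x y) dx dy = -56/3.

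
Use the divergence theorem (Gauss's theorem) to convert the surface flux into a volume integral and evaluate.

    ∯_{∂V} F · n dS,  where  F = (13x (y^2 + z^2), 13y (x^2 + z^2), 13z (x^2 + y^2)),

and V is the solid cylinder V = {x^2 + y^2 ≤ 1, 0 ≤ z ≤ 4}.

By the divergence theorem,

    ∯_{∂V} F · n dS = ∭_V (∇ · F) dV.

Compute the divergence:
    ∇ · F = ∂F_x/∂x + ∂F_y/∂y + ∂F_z/∂z = 13y^2 + 13z^2 + 13x^2 + 13z^2 + 13x^2 + 13y^2 = 26x^2 + 26y^2 + 26z^2.

In cylindrical coordinates, x = r cos(θ), y = r sin(θ), z = z, dV = r dr dθ dz, with 0 ≤ r ≤ 1, 0 ≤ θ ≤ 2π, 0 ≤ z ≤ 4.

The integrand, after substitution and multiplying by the volume element, becomes (26r^2 + 26z^2) · r, so

    ∭_V (∇·F) dV = ∫_0^{2π} ∫_0^{1} ∫_0^{4} (26r^2 + 26z^2) · r dz dr dθ.

Inner (z from 0 to 4): 104r (r^2 + 16/3).
Middle (r from 0 to 1): 910/3.
Outer (θ from 0 to 2π): 1820π/3.

Therefore ∯_{∂V} F · n dS = 1820π/3.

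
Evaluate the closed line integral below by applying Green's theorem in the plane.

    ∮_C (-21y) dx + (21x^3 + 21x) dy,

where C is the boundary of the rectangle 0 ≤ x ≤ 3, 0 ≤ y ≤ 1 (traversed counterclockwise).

Green's theorem converts the closed line integral into a double integral over the enclosed region D:

    ∮_C P dx + Q dy = ∬_D (∂Q/∂x - ∂P/∂y) dA.

Here P = -21y, Q = 21x^3 + 21x, so

    ∂Q/∂x = 63x^2 + 21,    ∂P/∂y = -21,
    ∂Q/∂x - ∂P/∂y = 63x^2 + 42.

D is the region 0 ≤ x ≤ 3, 0 ≤ y ≤ 1. Evaluating the double integral:

    ∬_D (63x^2 + 42) dA = ∫_0^{3} ∫_0^{1} (63x^2 + 42) dy dx.

Inner (y from 0 to 1): 63x^2 + 42.
Outer (x from 0 to 3): 693.

Therefore ∮_C P dx + Q dy = 693.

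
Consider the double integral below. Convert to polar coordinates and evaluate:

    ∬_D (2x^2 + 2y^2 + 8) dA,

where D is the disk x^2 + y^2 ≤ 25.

The region D is 0 ≤ r ≤ 5, 0 ≤ θ ≤ 2π in polar coordinates, where x = r cos(θ), y = r sin(θ), and dA = r dr dθ.

Under the substitution, the integrand becomes 2r^2 + 8, so

    ∬_D (2x^2 + 2y^2 + 8) dA = ∫_{0}^{2π} ∫_{0}^{5} (2r^2 + 8) · r dr dθ.

Inner integral (in r): ∫_{0}^{5} (2r^2 + 8) · r dr = 825/2.

Outer integral (in θ): ∫_{0}^{2π} (825/2) dθ = 825π.

Therefore ∬_D (2x^2 + 2y^2 + 8) dA = 825π.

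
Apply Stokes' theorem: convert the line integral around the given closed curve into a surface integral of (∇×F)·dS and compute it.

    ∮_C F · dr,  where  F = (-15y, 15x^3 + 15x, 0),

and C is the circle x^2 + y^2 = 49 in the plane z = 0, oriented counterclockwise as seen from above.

Let S be the flat disk x^2 + y^2 ≤ 49 in the plane z = 0, with upward unit normal n̂ = ẑ. By Stokes' theorem,

    ∮_C F · dr = ∬_S (∇ × F) · n̂ dS = ∬_D (curl F)_z dA,

where D is the disk x^2 + y^2 ≤ 49.

Compute the curl of F = (-15y, 15x^3 + 15x, 0):
    (∇ × F)_x = ∂F_z/∂y - ∂F_y/∂z = 0,
    (∇ × F)_y = ∂F_x/∂z - ∂F_z/∂x = 0,
    (∇ × F)_z = ∂F_y/∂x - ∂F_x/∂y = 45x^2 + 30.

On z = 0, (curl F)_z = 45x^2 + 30.

Convert to polar (x = r cos θ, y = r sin θ, dA = r dr dθ); the integrand becomes 45r^2cos(θ)^2 + 30, so

    ∬_D (curl F)_z dA = ∫_0^{2π} ∫_0^{7} (45r^2cos(θ)^2 + 30) · r dr dθ.

Inner (r from 0 to 7): 108045cos(θ)^2/4 + 735.
Outer (θ from 0 to 2π): 113925π/4.

Therefore ∮_C F · dr = 113925π/4.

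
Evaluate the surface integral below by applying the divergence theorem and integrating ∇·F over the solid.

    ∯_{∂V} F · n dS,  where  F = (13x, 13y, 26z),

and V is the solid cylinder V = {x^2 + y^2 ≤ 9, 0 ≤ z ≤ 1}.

By the divergence theorem,

    ∯_{∂V} F · n dS = ∭_V (∇ · F) dV.

Compute the divergence:
    ∇ · F = ∂F_x/∂x + ∂F_y/∂y + ∂F_z/∂z = 13 + 13 + 26 = 52.

In cylindrical coordinates, x = r cos(θ), y = r sin(θ), z = z, dV = r dr dθ dz, with 0 ≤ r ≤ 3, 0 ≤ θ ≤ 2π, 0 ≤ z ≤ 1.

The integrand, after substitution and multiplying by the volume element, becomes (52) · r, so

    ∭_V (∇·F) dV = ∫_0^{2π} ∫_0^{3} ∫_0^{1} (52) · r dz dr dθ.

Inner (z from 0 to 1): 52r.
Middle (r from 0 to 3): 234.
Outer (θ from 0 to 2π): 468π.

Therefore ∯_{∂V} F · n dS = 468π.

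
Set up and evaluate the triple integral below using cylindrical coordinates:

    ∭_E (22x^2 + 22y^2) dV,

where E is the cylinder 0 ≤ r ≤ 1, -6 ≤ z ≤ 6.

In cylindrical coordinates, x = r cos(θ), y = r sin(θ), z = z, and dV = r dr dθ dz.

The integrand becomes 22r^2, so

    ∭_E (22x^2 + 22y^2) dV = ∫_{0}^{2π} ∫_{0}^{1} ∫_{-6}^{6} (22r^2) · r dz dr dθ.

Inner (z): 264r^3.
Middle (r from 0 to 1): 66.
Outer (θ): 132π.

Therefore the triple integral equals 132π.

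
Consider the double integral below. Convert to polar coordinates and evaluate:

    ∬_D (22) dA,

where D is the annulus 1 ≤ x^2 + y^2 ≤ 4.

The region D is 1 ≤ r ≤ 2, 0 ≤ θ ≤ 2π in polar coordinates, where x = r cos(θ), y = r sin(θ), and dA = r dr dθ.

Under the substitution, the integrand becomes 22, so

    ∬_D (22) dA = ∫_{0}^{2π} ∫_{1}^{2} (22) · r dr dθ.

Inner integral (in r): ∫_{1}^{2} (22) · r dr = 33.

Outer integral (in θ): ∫_{0}^{2π} (33) dθ = 66π.

Therefore ∬_D (22) dA = 66π.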